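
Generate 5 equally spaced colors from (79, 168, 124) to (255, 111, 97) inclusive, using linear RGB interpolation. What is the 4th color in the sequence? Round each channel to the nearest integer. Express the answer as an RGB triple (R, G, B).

With 5 swatches and endpoints inclusive, swatch 4 sits at t = (4 − 1)/(5 − 1) = 3/4 ≈ 0.75.
R = 79 + 0.75 × (255 − 79) = 211 → 211
G = 168 + 0.75 × (111 − 168) = 125.25 → 125
B = 124 + 0.75 × (97 − 124) = 103.75 → 104

(211, 125, 104)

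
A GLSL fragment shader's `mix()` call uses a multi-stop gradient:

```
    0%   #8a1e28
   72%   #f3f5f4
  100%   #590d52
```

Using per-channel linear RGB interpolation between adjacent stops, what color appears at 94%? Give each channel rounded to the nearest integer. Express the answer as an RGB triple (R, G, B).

94% lies between the 72% and 100% stops, so the local fraction is t = (94 − 72)/(100 − 72) = 22/28 ≈ 0.7857.
#f3f5f4 → (243, 245, 244); #590d52 → (89, 13, 82).
R = 243 + 0.7857 × (89 − 243) = 122.002 → 122
G = 245 + 0.7857 × (13 − 245) = 62.718 → 63
B = 244 + 0.7857 × (82 − 244) = 116.717 → 117

(122, 63, 117)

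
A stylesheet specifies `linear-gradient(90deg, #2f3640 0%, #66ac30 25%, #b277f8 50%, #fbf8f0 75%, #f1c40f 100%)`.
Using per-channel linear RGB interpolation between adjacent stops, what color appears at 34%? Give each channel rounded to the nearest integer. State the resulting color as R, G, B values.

34% lies between the 25% and 50% stops, so the local fraction is t = (34 − 25)/(50 − 25) = 9/25 ≈ 0.36.
#66ac30 → (102, 172, 48); #b277f8 → (178, 119, 248).
R = 102 + 0.36 × (178 − 102) = 129.36 → 129
G = 172 + 0.36 × (119 − 172) = 152.92 → 153
B = 48 + 0.36 × (248 − 48) = 120 → 120

(129, 153, 120)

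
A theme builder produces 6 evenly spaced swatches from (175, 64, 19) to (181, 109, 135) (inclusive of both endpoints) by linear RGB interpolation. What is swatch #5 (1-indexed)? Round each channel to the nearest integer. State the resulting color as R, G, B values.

With 6 swatches and endpoints inclusive, swatch 5 sits at t = (5 − 1)/(6 − 1) = 4/5 ≈ 0.8.
R = 175 + 0.8 × (181 − 175) = 179.8 → 180
G = 64 + 0.8 × (109 − 64) = 100 → 100
B = 19 + 0.8 × (135 − 19) = 111.8 → 112

(180, 100, 112)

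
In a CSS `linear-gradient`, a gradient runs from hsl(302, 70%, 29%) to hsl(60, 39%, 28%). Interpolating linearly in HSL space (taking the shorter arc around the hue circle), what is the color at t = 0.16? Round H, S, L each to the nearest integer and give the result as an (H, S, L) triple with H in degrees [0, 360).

(321, 65, 29)

Hue: 60 − 302 = -242°, but |-242| > 180 so the shorter arc goes the other way: Δh = -242 + 360 = 118°.
H = 302 + 0.16 × (118) = 320.88 → 321°
S = 70 + 0.16 × (39 − 70) = 65.04 → 65%
L = 29 + 0.16 × (28 − 29) = 28.84 → 29%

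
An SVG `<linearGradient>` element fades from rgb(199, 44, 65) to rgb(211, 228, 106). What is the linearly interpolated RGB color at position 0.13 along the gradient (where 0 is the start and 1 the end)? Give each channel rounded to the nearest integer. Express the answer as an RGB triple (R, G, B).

R = 199 + 0.13 × (211 − 199) = 199 + 0.13 × 12 = 200.56 → 201
G = 44 + 0.13 × (228 − 44) = 44 + 0.13 × 184 = 67.92 → 68
B = 65 + 0.13 × (106 − 65) = 65 + 0.13 × 41 = 70.33 → 70
So the blended color is (201, 68, 70), about #c94446.

(201, 68, 70)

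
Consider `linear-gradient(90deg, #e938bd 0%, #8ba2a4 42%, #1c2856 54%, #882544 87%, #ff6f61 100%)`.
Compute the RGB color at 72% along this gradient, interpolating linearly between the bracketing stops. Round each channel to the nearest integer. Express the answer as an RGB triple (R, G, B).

72% lies between the 54% and 87% stops, so the local fraction is t = (72 − 54)/(87 − 54) = 18/33 ≈ 0.5455.
#1c2856 → (28, 40, 86); #882544 → (136, 37, 68).
R = 28 + 0.5455 × (136 − 28) = 86.914 → 87
G = 40 + 0.5455 × (37 − 40) = 38.364 → 38
B = 86 + 0.5455 × (68 − 86) = 76.181 → 76

(87, 38, 76)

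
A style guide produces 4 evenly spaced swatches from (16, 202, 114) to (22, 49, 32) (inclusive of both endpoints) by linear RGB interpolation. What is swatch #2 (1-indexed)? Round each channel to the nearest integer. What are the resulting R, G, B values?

(18, 151, 87)

With 4 swatches and endpoints inclusive, swatch 2 sits at t = (2 − 1)/(4 − 1) = 1/3 ≈ 0.3333.
R = 16 + 0.3333 × (22 − 16) = 18 → 18
G = 202 + 0.3333 × (49 − 202) = 151.005 → 151
B = 114 + 0.3333 × (32 − 114) = 86.669 → 87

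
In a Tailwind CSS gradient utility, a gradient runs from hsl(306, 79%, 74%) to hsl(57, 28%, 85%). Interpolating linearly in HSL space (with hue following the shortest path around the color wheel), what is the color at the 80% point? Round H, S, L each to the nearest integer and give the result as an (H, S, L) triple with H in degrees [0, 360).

(35, 38, 83)

Hue: 57 − 306 = -249°, but |-249| > 180 so the shorter arc goes the other way: Δh = -249 + 360 = 111°.
H = 306 + 0.8 × (111) = 394.8 → 395 → 395 mod 360 = 35°
S = 79 + 0.8 × (28 − 79) = 38.2 → 38%
L = 74 + 0.8 × (85 − 74) = 82.8 → 83%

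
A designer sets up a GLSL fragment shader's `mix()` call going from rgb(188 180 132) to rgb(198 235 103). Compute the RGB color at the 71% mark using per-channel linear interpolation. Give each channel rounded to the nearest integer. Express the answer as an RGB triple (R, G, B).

71% corresponds to t = 0.71.
R = 188 + 0.71 × (198 − 188) = 188 + 0.71 × 10 = 195.1 → 195
G = 180 + 0.71 × (235 − 180) = 180 + 0.71 × 55 = 219.05 → 219
B = 132 + 0.71 × (103 − 132) = 132 + 0.71 × -29 = 111.41 → 111
So the blended color is (195, 219, 111), about #c3db6f.

(195, 219, 111)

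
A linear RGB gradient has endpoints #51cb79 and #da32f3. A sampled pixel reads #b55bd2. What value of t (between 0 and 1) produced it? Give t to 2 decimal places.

0.73

Invert the lerp on the G channel (largest span, 153): t = (91 − 203) / (50 − 203) = -112/-153 = 0.73203.
Check on R: (181 − 81)/(218 − 81) = 0.7299 ✓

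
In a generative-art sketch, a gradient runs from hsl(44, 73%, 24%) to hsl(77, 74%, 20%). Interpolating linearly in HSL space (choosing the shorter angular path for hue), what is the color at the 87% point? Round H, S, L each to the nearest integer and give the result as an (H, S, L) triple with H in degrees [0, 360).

(73, 74, 21)

Hue arc: Δh = 77 − 44 = 33° (|Δh| ≤ 180, already the shorter path).
H = 44 + 0.87 × (33) = 72.71 → 73°
S = 73 + 0.87 × (74 − 73) = 73.87 → 74%
L = 24 + 0.87 × (20 − 24) = 20.52 → 21%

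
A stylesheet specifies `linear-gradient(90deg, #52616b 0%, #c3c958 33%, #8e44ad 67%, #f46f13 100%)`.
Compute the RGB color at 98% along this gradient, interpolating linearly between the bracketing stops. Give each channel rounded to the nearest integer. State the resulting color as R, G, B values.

98% lies between the 67% and 100% stops, so the local fraction is t = (98 − 67)/(100 − 67) = 31/33 ≈ 0.9394.
#8e44ad → (142, 68, 173); #f46f13 → (244, 111, 19).
R = 142 + 0.9394 × (244 − 142) = 237.819 → 238
G = 68 + 0.9394 × (111 − 68) = 108.394 → 108
B = 173 + 0.9394 × (19 − 173) = 28.332 → 28

(238, 108, 28)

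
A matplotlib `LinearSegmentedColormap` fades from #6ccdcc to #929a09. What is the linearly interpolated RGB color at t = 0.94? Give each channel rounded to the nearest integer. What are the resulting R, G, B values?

(144, 157, 21)

#6ccdcc → (108, 205, 204); #929a09 → (146, 154, 9).
R = 108 + 0.94 × (146 − 108) = 108 + 0.94 × 38 = 143.72 → 144
G = 205 + 0.94 × (154 − 205) = 205 + 0.94 × -51 = 157.06 → 157
B = 204 + 0.94 × (9 − 204) = 204 + 0.94 × -195 = 20.7 → 21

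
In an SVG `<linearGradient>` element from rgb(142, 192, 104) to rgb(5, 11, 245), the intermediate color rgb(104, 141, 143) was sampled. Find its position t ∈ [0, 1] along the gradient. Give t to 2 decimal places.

Invert the lerp on the G channel (largest span, 181): t = (141 − 192) / (11 − 192) = -51/-181 = 0.28177.
Check on R: (104 − 142)/(5 − 142) = 0.2774 ✓

0.28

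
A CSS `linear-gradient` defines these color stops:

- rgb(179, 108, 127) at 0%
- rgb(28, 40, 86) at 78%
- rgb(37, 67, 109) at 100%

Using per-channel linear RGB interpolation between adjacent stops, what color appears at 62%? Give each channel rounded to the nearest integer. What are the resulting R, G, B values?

(59, 54, 94)

62% lies between the 0% and 78% stops, so the local fraction is t = (62 − 0)/(78 − 0) = 62/78 ≈ 0.7949.
R = 179 + 0.7949 × (28 − 179) = 58.97 → 59
G = 108 + 0.7949 × (40 − 108) = 53.947 → 54
B = 127 + 0.7949 × (86 − 127) = 94.409 → 94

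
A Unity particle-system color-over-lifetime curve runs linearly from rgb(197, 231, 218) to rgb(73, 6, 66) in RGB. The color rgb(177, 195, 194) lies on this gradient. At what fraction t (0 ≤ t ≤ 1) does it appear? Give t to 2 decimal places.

0.16

Invert the lerp on the G channel (largest span, 225): t = (195 − 231) / (6 − 231) = -36/-225 = 0.16.
Check on R: (177 − 197)/(73 − 197) = 0.1613 ✓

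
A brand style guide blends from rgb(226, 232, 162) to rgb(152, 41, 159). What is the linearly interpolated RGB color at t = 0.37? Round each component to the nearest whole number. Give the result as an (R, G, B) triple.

(199, 161, 161)

R = 226 + 0.37 × (152 − 226) = 226 + 0.37 × -74 = 198.62 → 199
G = 232 + 0.37 × (41 − 232) = 232 + 0.37 × -191 = 161.33 → 161
B = 162 + 0.37 × (159 − 162) = 162 + 0.37 × -3 = 160.89 → 161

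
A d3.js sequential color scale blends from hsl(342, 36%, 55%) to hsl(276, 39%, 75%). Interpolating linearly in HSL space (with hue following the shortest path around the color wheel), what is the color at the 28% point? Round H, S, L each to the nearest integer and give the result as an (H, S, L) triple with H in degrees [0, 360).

(324, 37, 61)

Hue arc: Δh = 276 − 342 = -66° (|Δh| ≤ 180, already the shorter path).
H = 342 + 0.28 × (-66) = 323.52 → 324°
S = 36 + 0.28 × (39 − 36) = 36.84 → 37%
L = 55 + 0.28 × (75 − 55) = 60.6 → 61%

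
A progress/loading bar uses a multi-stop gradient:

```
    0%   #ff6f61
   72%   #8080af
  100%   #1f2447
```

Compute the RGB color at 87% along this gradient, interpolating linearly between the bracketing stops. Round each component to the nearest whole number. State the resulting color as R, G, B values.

(76, 79, 119)

87% lies between the 72% and 100% stops, so the local fraction is t = (87 − 72)/(100 − 72) = 15/28 ≈ 0.5357.
#8080af → (128, 128, 175); #1f2447 → (31, 36, 71).
R = 128 + 0.5357 × (31 − 128) = 76.037 → 76
G = 128 + 0.5357 × (36 − 128) = 78.716 → 79
B = 175 + 0.5357 × (71 − 175) = 119.287 → 119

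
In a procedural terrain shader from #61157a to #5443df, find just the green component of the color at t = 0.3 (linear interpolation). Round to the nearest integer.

G₁ = 21 (from #61157a), G₂ = 67 (from #5443df).
G = 21 + 0.3 × (67 − 21) = 34.8 → 35

35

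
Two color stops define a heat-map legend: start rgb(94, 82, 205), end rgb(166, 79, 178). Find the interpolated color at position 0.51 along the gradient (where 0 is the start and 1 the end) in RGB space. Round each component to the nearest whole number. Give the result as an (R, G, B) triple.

R = 94 + 0.51 × (166 − 94) = 94 + 0.51 × 72 = 130.72 → 131
G = 82 + 0.51 × (79 − 82) = 82 + 0.51 × -3 = 80.47 → 80
B = 205 + 0.51 × (178 − 205) = 205 + 0.51 × -27 = 191.23 → 191

(131, 80, 191)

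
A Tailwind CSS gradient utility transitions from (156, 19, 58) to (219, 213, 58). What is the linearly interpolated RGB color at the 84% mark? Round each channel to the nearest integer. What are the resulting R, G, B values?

84% corresponds to t = 0.84.
R = 156 + 0.84 × (219 − 156) = 156 + 0.84 × 63 = 208.92 → 209
G = 19 + 0.84 × (213 − 19) = 19 + 0.84 × 194 = 181.96 → 182
B = 58 + 0.84 × (58 − 58) = 58 + 0.84 × 0 = 58 → 58

(209, 182, 58)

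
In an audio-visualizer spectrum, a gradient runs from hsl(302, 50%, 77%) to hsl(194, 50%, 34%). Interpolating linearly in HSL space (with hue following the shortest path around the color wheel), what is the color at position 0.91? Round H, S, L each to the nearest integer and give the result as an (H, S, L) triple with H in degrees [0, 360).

Hue arc: Δh = 194 − 302 = -108° (|Δh| ≤ 180, already the shorter path).
H = 302 + 0.91 × (-108) = 203.72 → 204°
S = 50 + 0.91 × (50 − 50) = 50 → 50%
L = 77 + 0.91 × (34 − 77) = 37.87 → 38%

(204, 50, 38)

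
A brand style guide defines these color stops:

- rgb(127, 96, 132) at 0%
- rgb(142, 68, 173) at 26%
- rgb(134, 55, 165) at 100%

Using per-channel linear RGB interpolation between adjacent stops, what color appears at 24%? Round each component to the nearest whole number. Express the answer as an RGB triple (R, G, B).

24% lies between the 0% and 26% stops, so the local fraction is t = (24 − 0)/(26 − 0) = 24/26 ≈ 0.9231.
R = 127 + 0.9231 × (142 − 127) = 140.846 → 141
G = 96 + 0.9231 × (68 − 96) = 70.153 → 70
B = 132 + 0.9231 × (173 − 132) = 169.847 → 170

(141, 70, 170)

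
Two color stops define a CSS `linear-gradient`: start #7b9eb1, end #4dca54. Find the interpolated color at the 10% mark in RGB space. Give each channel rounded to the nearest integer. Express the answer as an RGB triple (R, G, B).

(118, 162, 168)

#7b9eb1 → (123, 158, 177); #4dca54 → (77, 202, 84).
10% corresponds to t = 0.1.
R = 123 + 0.1 × (77 − 123) = 123 + 0.1 × -46 = 118.4 → 118
G = 158 + 0.1 × (202 − 158) = 158 + 0.1 × 44 = 162.4 → 162
B = 177 + 0.1 × (84 − 177) = 177 + 0.1 × -93 = 167.7 → 168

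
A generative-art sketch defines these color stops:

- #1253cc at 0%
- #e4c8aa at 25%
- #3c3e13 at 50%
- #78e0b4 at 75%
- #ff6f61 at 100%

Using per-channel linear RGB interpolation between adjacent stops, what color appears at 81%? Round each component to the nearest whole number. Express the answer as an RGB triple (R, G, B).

(152, 197, 160)

81% lies between the 75% and 100% stops, so the local fraction is t = (81 − 75)/(100 − 75) = 6/25 ≈ 0.24.
#78e0b4 → (120, 224, 180); #ff6f61 → (255, 111, 97).
R = 120 + 0.24 × (255 − 120) = 152.4 → 152
G = 224 + 0.24 × (111 − 224) = 196.88 → 197
B = 180 + 0.24 × (97 − 180) = 160.08 → 160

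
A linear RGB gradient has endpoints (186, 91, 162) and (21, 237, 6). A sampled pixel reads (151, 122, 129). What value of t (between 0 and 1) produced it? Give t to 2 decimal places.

Invert the lerp on the R channel (largest span, 165): t = (151 − 186) / (21 − 186) = -35/-165 = 0.21212.
Check on G: (122 − 91)/(237 − 91) = 0.2123 ✓

0.21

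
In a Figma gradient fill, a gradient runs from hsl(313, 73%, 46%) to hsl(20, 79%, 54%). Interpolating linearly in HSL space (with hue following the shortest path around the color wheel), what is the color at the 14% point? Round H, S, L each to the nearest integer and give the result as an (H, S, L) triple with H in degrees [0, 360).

(322, 74, 47)

Hue: 20 − 313 = -293°, but |-293| > 180 so the shorter arc goes the other way: Δh = -293 + 360 = 67°.
H = 313 + 0.14 × (67) = 322.38 → 322°
S = 73 + 0.14 × (79 − 73) = 73.84 → 74%
L = 46 + 0.14 × (54 − 46) = 47.12 → 47%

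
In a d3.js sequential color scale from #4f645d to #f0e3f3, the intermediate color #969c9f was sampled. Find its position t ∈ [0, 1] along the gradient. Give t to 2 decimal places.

0.44

Invert the lerp on the R channel (largest span, 161): t = (150 − 79) / (240 − 79) = 71/161 = 0.44099.
Check on G: (156 − 100)/(227 − 100) = 0.4409 ✓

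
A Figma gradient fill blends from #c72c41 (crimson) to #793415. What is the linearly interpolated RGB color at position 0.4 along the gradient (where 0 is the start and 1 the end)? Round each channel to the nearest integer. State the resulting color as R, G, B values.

(168, 47, 47)

#c72c41 → (199, 44, 65); #793415 → (121, 52, 21).
R = 199 + 0.4 × (121 − 199) = 199 + 0.4 × -78 = 167.8 → 168
G = 44 + 0.4 × (52 − 44) = 44 + 0.4 × 8 = 47.2 → 47
B = 65 + 0.4 × (21 − 65) = 65 + 0.4 × -44 = 47.4 → 47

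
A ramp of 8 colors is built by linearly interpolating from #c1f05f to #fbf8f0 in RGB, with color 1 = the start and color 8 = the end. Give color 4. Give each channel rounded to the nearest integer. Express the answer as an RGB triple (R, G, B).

(218, 243, 157)

With 8 swatches and endpoints inclusive, swatch 4 sits at t = (4 − 1)/(8 − 1) = 3/7 ≈ 0.4286.
#c1f05f → (193, 240, 95); #fbf8f0 → (251, 248, 240).
R = 193 + 0.4286 × (251 − 193) = 217.859 → 218
G = 240 + 0.4286 × (248 − 240) = 243.429 → 243
B = 95 + 0.4286 × (240 − 95) = 157.147 → 157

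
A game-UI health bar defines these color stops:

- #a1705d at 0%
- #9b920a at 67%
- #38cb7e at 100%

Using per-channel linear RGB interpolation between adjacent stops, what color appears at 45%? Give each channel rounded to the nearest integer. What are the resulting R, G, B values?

(157, 135, 37)

45% lies between the 0% and 67% stops, so the local fraction is t = (45 − 0)/(67 − 0) = 45/67 ≈ 0.6716.
#a1705d → (161, 112, 93); #9b920a → (155, 146, 10).
R = 161 + 0.6716 × (155 − 161) = 156.97 → 157
G = 112 + 0.6716 × (146 − 112) = 134.834 → 135
B = 93 + 0.6716 × (10 − 93) = 37.257 → 37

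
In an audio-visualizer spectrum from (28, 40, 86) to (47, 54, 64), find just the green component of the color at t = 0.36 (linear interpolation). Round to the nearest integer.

45

G = 40 + 0.36 × (54 − 40) = 45.04 → 45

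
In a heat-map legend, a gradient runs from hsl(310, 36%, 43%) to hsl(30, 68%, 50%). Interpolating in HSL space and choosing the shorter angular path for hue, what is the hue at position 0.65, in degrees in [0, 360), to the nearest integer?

Hue: 30 − 310 = -280°, but |-280| > 180 so the shorter arc goes the other way: Δh = -280 + 360 = 80°.
H = 310 + 0.65 × (80) = 362 → 362 → 362 mod 360 = 2°

2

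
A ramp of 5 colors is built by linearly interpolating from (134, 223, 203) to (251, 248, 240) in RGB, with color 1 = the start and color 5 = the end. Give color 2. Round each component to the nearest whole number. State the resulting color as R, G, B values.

(163, 229, 212)

With 5 swatches and endpoints inclusive, swatch 2 sits at t = (2 − 1)/(5 − 1) = 1/4 ≈ 0.25.
R = 134 + 0.25 × (251 − 134) = 163.25 → 163
G = 223 + 0.25 × (248 − 223) = 229.25 → 229
B = 203 + 0.25 × (240 − 203) = 212.25 → 212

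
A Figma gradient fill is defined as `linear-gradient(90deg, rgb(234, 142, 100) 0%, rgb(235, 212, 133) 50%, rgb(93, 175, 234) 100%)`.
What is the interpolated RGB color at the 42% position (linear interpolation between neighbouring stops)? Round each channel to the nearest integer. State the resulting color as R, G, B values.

(235, 201, 128)

42% lies between the 0% and 50% stops, so the local fraction is t = (42 − 0)/(50 − 0) = 42/50 ≈ 0.84.
R = 234 + 0.84 × (235 − 234) = 234.84 → 235
G = 142 + 0.84 × (212 − 142) = 200.8 → 201
B = 100 + 0.84 × (133 − 100) = 127.72 → 128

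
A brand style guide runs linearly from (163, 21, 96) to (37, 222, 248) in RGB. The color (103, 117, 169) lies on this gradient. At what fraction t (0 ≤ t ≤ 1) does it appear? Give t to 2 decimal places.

0.48

Invert the lerp on the G channel (largest span, 201): t = (117 − 21) / (222 − 21) = 96/201 = 0.47761.
Check on R: (103 − 163)/(37 − 163) = 0.4762 ✓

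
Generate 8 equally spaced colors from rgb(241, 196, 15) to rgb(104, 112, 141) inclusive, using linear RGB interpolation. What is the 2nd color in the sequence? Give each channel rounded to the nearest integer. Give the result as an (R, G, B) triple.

With 8 swatches and endpoints inclusive, swatch 2 sits at t = (2 − 1)/(8 − 1) = 1/7 ≈ 0.1429.
R = 241 + 0.1429 × (104 − 241) = 221.423 → 221
G = 196 + 0.1429 × (112 − 196) = 183.996 → 184
B = 15 + 0.1429 × (141 − 15) = 33.005 → 33

(221, 184, 33)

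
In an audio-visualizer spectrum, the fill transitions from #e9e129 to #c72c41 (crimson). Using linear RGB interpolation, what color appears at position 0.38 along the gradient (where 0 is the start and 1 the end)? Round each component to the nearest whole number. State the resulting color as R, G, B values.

#e9e129 → (233, 225, 41); #c72c41 → (199, 44, 65).
R = 233 + 0.38 × (199 − 233) = 233 + 0.38 × -34 = 220.08 → 220
G = 225 + 0.38 × (44 − 225) = 225 + 0.38 × -181 = 156.22 → 156
B = 41 + 0.38 × (65 − 41) = 41 + 0.38 × 24 = 50.12 → 50

(220, 156, 50)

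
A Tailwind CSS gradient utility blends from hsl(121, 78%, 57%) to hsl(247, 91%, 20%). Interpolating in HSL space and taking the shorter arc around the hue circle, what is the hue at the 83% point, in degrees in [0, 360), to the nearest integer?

226

Hue arc: Δh = 247 − 121 = 126° (|Δh| ≤ 180, already the shorter path).
H = 121 + 0.83 × (126) = 225.58 → 226°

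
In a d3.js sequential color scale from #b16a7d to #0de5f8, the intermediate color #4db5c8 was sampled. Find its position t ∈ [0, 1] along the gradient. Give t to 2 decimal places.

Invert the lerp on the R channel (largest span, 164): t = (77 − 177) / (13 − 177) = -100/-164 = 0.60976.
Check on G: (181 − 106)/(229 − 106) = 0.6098 ✓

0.61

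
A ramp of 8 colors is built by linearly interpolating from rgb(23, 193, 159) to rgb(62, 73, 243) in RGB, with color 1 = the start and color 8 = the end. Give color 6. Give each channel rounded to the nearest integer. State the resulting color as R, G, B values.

(51, 107, 219)

With 8 swatches and endpoints inclusive, swatch 6 sits at t = (6 − 1)/(8 − 1) = 5/7 ≈ 0.7143.
R = 23 + 0.7143 × (62 − 23) = 50.858 → 51
G = 193 + 0.7143 × (73 − 193) = 107.284 → 107
B = 159 + 0.7143 × (243 − 159) = 219.001 → 219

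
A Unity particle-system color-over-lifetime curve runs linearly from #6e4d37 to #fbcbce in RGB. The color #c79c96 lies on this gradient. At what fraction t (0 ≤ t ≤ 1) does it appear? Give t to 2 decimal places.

Invert the lerp on the B channel (largest span, 151): t = (150 − 55) / (206 − 55) = 95/151 = 0.62914.
Check on R: (199 − 110)/(251 − 110) = 0.6312 ✓

0.63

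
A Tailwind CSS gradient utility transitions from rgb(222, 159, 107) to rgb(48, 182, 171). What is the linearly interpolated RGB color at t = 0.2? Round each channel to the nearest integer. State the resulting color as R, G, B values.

(187, 164, 120)

R = 222 + 0.2 × (48 − 222) = 222 + 0.2 × -174 = 187.2 → 187
G = 159 + 0.2 × (182 − 159) = 159 + 0.2 × 23 = 163.6 → 164
B = 107 + 0.2 × (171 − 107) = 107 + 0.2 × 64 = 119.8 → 120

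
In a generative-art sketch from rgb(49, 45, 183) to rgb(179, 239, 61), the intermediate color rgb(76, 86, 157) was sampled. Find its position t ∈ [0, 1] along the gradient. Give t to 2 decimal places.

0.21

Invert the lerp on the G channel (largest span, 194): t = (86 − 45) / (239 − 45) = 41/194 = 0.21134.
Check on R: (76 − 49)/(179 − 49) = 0.2077 ✓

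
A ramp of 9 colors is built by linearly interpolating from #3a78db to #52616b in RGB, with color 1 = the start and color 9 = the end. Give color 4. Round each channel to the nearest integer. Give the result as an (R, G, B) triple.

With 9 swatches and endpoints inclusive, swatch 4 sits at t = (4 − 1)/(9 − 1) = 3/8 ≈ 0.375.
#3a78db → (58, 120, 219); #52616b → (82, 97, 107).
R = 58 + 0.375 × (82 − 58) = 67 → 67
G = 120 + 0.375 × (97 − 120) = 111.375 → 111
B = 219 + 0.375 × (107 − 219) = 177 → 177

(67, 111, 177)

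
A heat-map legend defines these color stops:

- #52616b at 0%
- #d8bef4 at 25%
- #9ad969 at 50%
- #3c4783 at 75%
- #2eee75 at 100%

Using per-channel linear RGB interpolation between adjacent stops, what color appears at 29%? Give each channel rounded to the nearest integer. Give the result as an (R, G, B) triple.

29% lies between the 25% and 50% stops, so the local fraction is t = (29 − 25)/(50 − 25) = 4/25 ≈ 0.16.
#d8bef4 → (216, 190, 244); #9ad969 → (154, 217, 105).
R = 216 + 0.16 × (154 − 216) = 206.08 → 206
G = 190 + 0.16 × (217 − 190) = 194.32 → 194
B = 244 + 0.16 × (105 − 244) = 221.76 → 222

(206, 194, 222)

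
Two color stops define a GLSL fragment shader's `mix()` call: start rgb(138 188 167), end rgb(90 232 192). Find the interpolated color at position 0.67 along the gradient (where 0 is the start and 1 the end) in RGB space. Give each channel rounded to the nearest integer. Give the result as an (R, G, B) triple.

R = 138 + 0.67 × (90 − 138) = 138 + 0.67 × -48 = 105.84 → 106
G = 188 + 0.67 × (232 − 188) = 188 + 0.67 × 44 = 217.48 → 217
B = 167 + 0.67 × (192 − 167) = 167 + 0.67 × 25 = 183.75 → 184

(106, 217, 184)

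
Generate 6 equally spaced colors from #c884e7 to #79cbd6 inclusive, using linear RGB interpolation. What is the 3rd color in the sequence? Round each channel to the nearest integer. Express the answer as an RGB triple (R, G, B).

With 6 swatches and endpoints inclusive, swatch 3 sits at t = (3 − 1)/(6 − 1) = 2/5 ≈ 0.4.
#c884e7 → (200, 132, 231); #79cbd6 → (121, 203, 214).
R = 200 + 0.4 × (121 − 200) = 168.4 → 168
G = 132 + 0.4 × (203 − 132) = 160.4 → 160
B = 231 + 0.4 × (214 − 231) = 224.2 → 224

(168, 160, 224)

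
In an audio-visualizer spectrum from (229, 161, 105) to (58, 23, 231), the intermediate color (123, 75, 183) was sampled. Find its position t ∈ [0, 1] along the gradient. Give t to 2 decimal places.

Invert the lerp on the R channel (largest span, 171): t = (123 − 229) / (58 − 229) = -106/-171 = 0.61988.
Check on G: (75 − 161)/(23 − 161) = 0.6232 ✓

0.62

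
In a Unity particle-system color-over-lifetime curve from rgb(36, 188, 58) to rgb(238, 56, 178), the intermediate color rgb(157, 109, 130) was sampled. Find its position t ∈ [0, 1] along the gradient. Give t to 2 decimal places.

0.60

Invert the lerp on the R channel (largest span, 202): t = (157 − 36) / (238 − 36) = 121/202 = 0.59901.
Check on G: (109 − 188)/(56 − 188) = 0.5985 ✓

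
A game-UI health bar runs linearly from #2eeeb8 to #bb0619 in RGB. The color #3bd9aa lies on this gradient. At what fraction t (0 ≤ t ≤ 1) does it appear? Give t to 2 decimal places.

0.09

Invert the lerp on the G channel (largest span, 232): t = (217 − 238) / (6 − 238) = -21/-232 = 0.090517.
Check on R: (59 − 46)/(187 − 46) = 0.0922 ✓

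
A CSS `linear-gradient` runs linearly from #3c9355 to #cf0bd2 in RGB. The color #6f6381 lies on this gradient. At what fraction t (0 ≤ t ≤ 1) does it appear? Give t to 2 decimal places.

0.35

Invert the lerp on the R channel (largest span, 147): t = (111 − 60) / (207 − 60) = 51/147 = 0.34694.
Check on G: (99 − 147)/(11 − 147) = 0.3529 ✓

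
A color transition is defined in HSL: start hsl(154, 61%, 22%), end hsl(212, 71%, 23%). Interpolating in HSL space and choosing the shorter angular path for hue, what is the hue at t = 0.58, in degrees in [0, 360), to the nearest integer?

188

Hue arc: Δh = 212 − 154 = 58° (|Δh| ≤ 180, already the shorter path).
H = 154 + 0.58 × (58) = 187.64 → 188°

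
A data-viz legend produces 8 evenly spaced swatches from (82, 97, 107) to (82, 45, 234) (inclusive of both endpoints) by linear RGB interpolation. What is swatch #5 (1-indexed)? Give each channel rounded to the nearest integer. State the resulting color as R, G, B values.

(82, 67, 180)

With 8 swatches and endpoints inclusive, swatch 5 sits at t = (5 − 1)/(8 − 1) = 4/7 ≈ 0.5714.
R = 82 + 0.5714 × (82 − 82) = 82 → 82
G = 97 + 0.5714 × (45 − 97) = 67.287 → 67
B = 107 + 0.5714 × (234 − 107) = 179.568 → 180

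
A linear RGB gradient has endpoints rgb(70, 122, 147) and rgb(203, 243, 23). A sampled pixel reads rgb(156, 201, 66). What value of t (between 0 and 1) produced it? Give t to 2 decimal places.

0.65

Invert the lerp on the R channel (largest span, 133): t = (156 − 70) / (203 − 70) = 86/133 = 0.64662.
Check on G: (201 − 122)/(243 − 122) = 0.6529 ✓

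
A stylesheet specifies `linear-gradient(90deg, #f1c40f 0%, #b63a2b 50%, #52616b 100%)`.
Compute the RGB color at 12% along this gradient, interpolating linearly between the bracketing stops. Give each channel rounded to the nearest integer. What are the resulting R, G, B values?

(227, 163, 22)

12% lies between the 0% and 50% stops, so the local fraction is t = (12 − 0)/(50 − 0) = 12/50 ≈ 0.24.
#f1c40f → (241, 196, 15); #b63a2b → (182, 58, 43).
R = 241 + 0.24 × (182 − 241) = 226.84 → 227
G = 196 + 0.24 × (58 − 196) = 162.88 → 163
B = 15 + 0.24 × (43 − 15) = 21.72 → 22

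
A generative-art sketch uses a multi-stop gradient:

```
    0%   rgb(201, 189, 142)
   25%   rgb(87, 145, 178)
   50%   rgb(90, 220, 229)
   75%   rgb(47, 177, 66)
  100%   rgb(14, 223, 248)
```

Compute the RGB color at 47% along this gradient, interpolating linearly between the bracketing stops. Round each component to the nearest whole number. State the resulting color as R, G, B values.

(90, 211, 223)

47% lies between the 25% and 50% stops, so the local fraction is t = (47 − 25)/(50 − 25) = 22/25 ≈ 0.88.
R = 87 + 0.88 × (90 − 87) = 89.64 → 90
G = 145 + 0.88 × (220 − 145) = 211 → 211
B = 178 + 0.88 × (229 − 178) = 222.88 → 223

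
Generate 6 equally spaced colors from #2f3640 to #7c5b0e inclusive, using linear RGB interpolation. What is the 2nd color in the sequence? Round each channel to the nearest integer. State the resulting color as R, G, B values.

With 6 swatches and endpoints inclusive, swatch 2 sits at t = (2 − 1)/(6 − 1) = 1/5 ≈ 0.2.
#2f3640 → (47, 54, 64); #7c5b0e → (124, 91, 14).
R = 47 + 0.2 × (124 − 47) = 62.4 → 62
G = 54 + 0.2 × (91 − 54) = 61.4 → 61
B = 64 + 0.2 × (14 − 64) = 54 → 54

(62, 61, 54)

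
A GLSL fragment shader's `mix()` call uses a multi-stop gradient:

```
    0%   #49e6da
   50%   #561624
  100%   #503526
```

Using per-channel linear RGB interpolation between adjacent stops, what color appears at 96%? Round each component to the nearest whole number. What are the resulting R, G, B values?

(80, 51, 38)

96% lies between the 50% and 100% stops, so the local fraction is t = (96 − 50)/(100 − 50) = 46/50 ≈ 0.92.
#561624 → (86, 22, 36); #503526 → (80, 53, 38).
R = 86 + 0.92 × (80 − 86) = 80.48 → 80
G = 22 + 0.92 × (53 − 22) = 50.52 → 51
B = 36 + 0.92 × (38 − 36) = 37.84 → 38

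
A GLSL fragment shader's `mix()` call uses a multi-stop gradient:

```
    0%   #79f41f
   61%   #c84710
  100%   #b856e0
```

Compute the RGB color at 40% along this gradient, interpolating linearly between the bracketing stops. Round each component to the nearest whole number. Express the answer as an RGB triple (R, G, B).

(173, 131, 21)

40% lies between the 0% and 61% stops, so the local fraction is t = (40 − 0)/(61 − 0) = 40/61 ≈ 0.6557.
#79f41f → (121, 244, 31); #c84710 → (200, 71, 16).
R = 121 + 0.6557 × (200 − 121) = 172.8 → 173
G = 244 + 0.6557 × (71 − 244) = 130.564 → 131
B = 31 + 0.6557 × (16 − 31) = 21.165 → 21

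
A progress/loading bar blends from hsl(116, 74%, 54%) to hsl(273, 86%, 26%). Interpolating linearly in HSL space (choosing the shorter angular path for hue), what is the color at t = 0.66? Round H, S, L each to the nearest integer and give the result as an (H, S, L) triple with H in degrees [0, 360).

(220, 82, 36)

Hue arc: Δh = 273 − 116 = 157° (|Δh| ≤ 180, already the shorter path).
H = 116 + 0.66 × (157) = 219.62 → 220°
S = 74 + 0.66 × (86 − 74) = 81.92 → 82%
L = 54 + 0.66 × (26 − 54) = 35.52 → 36%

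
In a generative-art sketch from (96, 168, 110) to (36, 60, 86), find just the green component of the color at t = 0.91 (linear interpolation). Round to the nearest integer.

G = 168 + 0.91 × (60 − 168) = 69.72 → 70

70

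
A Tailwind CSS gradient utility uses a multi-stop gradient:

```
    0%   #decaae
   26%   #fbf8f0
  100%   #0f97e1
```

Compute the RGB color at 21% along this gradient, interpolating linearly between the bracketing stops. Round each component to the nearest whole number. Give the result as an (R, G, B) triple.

(245, 239, 227)

21% lies between the 0% and 26% stops, so the local fraction is t = (21 − 0)/(26 − 0) = 21/26 ≈ 0.8077.
#decaae → (222, 202, 174); #fbf8f0 → (251, 248, 240).
R = 222 + 0.8077 × (251 − 222) = 245.423 → 245
G = 202 + 0.8077 × (248 − 202) = 239.154 → 239
B = 174 + 0.8077 × (240 − 174) = 227.308 → 227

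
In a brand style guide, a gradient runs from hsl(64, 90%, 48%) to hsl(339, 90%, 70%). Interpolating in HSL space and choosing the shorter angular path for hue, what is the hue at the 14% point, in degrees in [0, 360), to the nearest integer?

52

Hue: 339 − 64 = 275°, but |275| > 180 so the shorter arc goes the other way: Δh = 275 − 360 = -85°.
H = 64 + 0.14 × (-85) = 52.1 → 52°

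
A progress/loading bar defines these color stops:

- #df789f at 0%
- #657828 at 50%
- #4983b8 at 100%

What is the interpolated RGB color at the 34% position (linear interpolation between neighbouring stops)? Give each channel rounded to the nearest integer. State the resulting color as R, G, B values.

(140, 120, 78)

34% lies between the 0% and 50% stops, so the local fraction is t = (34 − 0)/(50 − 0) = 34/50 ≈ 0.68.
#df789f → (223, 120, 159); #657828 → (101, 120, 40).
R = 223 + 0.68 × (101 − 223) = 140.04 → 140
G = 120 + 0.68 × (120 − 120) = 120 → 120
B = 159 + 0.68 × (40 − 159) = 78.08 → 78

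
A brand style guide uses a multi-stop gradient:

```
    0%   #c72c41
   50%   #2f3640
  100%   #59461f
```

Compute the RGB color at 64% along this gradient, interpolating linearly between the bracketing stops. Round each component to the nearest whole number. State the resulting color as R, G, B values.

(59, 58, 55)

64% lies between the 50% and 100% stops, so the local fraction is t = (64 − 50)/(100 − 50) = 14/50 ≈ 0.28.
#2f3640 → (47, 54, 64); #59461f → (89, 70, 31).
R = 47 + 0.28 × (89 − 47) = 58.76 → 59
G = 54 + 0.28 × (70 − 54) = 58.48 → 58
B = 64 + 0.28 × (31 − 64) = 54.76 → 55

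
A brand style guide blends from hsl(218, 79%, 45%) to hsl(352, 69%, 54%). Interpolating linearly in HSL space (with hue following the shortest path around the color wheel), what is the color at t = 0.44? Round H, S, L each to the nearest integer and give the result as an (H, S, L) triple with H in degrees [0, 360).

(277, 75, 49)

Hue arc: Δh = 352 − 218 = 134° (|Δh| ≤ 180, already the shorter path).
H = 218 + 0.44 × (134) = 276.96 → 277°
S = 79 + 0.44 × (69 − 79) = 74.6 → 75%
L = 45 + 0.44 × (54 − 45) = 48.96 → 49%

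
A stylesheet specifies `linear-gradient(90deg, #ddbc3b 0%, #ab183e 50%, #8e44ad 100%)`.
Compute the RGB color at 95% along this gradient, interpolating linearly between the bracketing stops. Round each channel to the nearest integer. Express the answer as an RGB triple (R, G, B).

95% lies between the 50% and 100% stops, so the local fraction is t = (95 − 50)/(100 − 50) = 45/50 ≈ 0.9.
#ab183e → (171, 24, 62); #8e44ad → (142, 68, 173).
R = 171 + 0.9 × (142 − 171) = 144.9 → 145
G = 24 + 0.9 × (68 − 24) = 63.6 → 64
B = 62 + 0.9 × (173 − 62) = 161.9 → 162

(145, 64, 162)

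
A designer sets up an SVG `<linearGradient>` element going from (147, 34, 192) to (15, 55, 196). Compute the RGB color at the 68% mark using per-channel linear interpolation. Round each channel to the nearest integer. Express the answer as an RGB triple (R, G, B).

(57, 48, 195)

68% corresponds to t = 0.68.
R = 147 + 0.68 × (15 − 147) = 147 + 0.68 × -132 = 57.24 → 57
G = 34 + 0.68 × (55 − 34) = 34 + 0.68 × 21 = 48.28 → 48
B = 192 + 0.68 × (196 − 192) = 192 + 0.68 × 4 = 194.72 → 195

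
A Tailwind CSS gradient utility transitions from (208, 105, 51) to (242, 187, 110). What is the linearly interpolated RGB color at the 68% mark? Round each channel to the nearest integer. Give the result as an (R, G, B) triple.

(231, 161, 91)

68% corresponds to t = 0.68.
R = 208 + 0.68 × (242 − 208) = 208 + 0.68 × 34 = 231.12 → 231
G = 105 + 0.68 × (187 − 105) = 105 + 0.68 × 82 = 160.76 → 161
B = 51 + 0.68 × (110 − 51) = 51 + 0.68 × 59 = 91.12 → 91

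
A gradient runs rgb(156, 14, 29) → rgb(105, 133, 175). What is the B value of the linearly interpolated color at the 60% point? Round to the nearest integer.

B = 29 + 0.6 × (175 − 29) = 116.6 → 117

117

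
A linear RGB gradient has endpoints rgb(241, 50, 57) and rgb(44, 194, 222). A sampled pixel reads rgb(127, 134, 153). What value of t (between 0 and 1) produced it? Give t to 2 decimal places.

0.58

Invert the lerp on the R channel (largest span, 197): t = (127 − 241) / (44 − 241) = -114/-197 = 0.57868.
Check on G: (134 − 50)/(194 − 50) = 0.5833 ✓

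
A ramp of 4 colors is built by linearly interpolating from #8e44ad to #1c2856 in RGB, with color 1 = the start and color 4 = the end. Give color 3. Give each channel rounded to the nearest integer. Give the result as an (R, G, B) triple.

With 4 swatches and endpoints inclusive, swatch 3 sits at t = (3 − 1)/(4 − 1) = 2/3 ≈ 0.6667.
#8e44ad → (142, 68, 173); #1c2856 → (28, 40, 86).
R = 142 + 0.6667 × (28 − 142) = 65.996 → 66
G = 68 + 0.6667 × (40 − 68) = 49.332 → 49
B = 173 + 0.6667 × (86 − 173) = 114.997 → 115

(66, 49, 115)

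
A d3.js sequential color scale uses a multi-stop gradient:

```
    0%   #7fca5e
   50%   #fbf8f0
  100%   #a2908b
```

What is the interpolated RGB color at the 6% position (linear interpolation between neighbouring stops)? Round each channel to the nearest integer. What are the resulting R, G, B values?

(142, 208, 112)

6% lies between the 0% and 50% stops, so the local fraction is t = (6 − 0)/(50 − 0) = 6/50 ≈ 0.12.
#7fca5e → (127, 202, 94); #fbf8f0 → (251, 248, 240).
R = 127 + 0.12 × (251 − 127) = 141.88 → 142
G = 202 + 0.12 × (248 − 202) = 207.52 → 208
B = 94 + 0.12 × (240 − 94) = 111.52 → 112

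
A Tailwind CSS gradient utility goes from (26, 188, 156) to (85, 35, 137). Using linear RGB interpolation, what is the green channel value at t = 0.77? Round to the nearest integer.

G = 188 + 0.77 × (35 − 188) = 70.19 → 70

70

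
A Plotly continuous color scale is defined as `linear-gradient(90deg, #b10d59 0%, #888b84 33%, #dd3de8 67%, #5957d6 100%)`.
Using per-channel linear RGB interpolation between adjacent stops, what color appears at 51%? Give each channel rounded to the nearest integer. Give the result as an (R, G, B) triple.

51% lies between the 33% and 67% stops, so the local fraction is t = (51 − 33)/(67 − 33) = 18/34 ≈ 0.5294.
#888b84 → (136, 139, 132); #dd3de8 → (221, 61, 232).
R = 136 + 0.5294 × (221 − 136) = 180.999 → 181
G = 139 + 0.5294 × (61 − 139) = 97.707 → 98
B = 132 + 0.5294 × (232 − 132) = 184.94 → 185

(181, 98, 185)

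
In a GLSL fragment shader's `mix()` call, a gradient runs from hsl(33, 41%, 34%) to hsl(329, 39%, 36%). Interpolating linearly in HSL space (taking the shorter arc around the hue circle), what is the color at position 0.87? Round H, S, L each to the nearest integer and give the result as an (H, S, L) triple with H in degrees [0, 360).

Hue: 329 − 33 = 296°, but |296| > 180 so the shorter arc goes the other way: Δh = 296 − 360 = -64°.
H = 33 + 0.87 × (-64) = -22.68 → -23 → -23 mod 360 = 337°
S = 41 + 0.87 × (39 − 41) = 39.26 → 39%
L = 34 + 0.87 × (36 − 34) = 35.74 → 36%

(337, 39, 36)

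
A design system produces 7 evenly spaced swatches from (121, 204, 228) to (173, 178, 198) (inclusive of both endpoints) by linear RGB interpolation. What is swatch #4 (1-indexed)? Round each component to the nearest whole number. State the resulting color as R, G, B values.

With 7 swatches and endpoints inclusive, swatch 4 sits at t = (4 − 1)/(7 − 1) = 3/6 ≈ 0.5.
R = 121 + 0.5 × (173 − 121) = 147 → 147
G = 204 + 0.5 × (178 − 204) = 191 → 191
B = 228 + 0.5 × (198 − 228) = 213 → 213

(147, 191, 213)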